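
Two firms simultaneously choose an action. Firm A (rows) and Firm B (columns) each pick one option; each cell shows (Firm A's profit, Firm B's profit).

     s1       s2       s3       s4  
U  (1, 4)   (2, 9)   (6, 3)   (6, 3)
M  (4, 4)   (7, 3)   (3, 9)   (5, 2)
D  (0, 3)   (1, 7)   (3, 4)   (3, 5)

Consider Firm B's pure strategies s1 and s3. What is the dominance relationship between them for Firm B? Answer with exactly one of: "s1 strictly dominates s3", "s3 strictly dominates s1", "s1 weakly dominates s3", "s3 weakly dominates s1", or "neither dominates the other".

Compare s1 to s3 across every action of Firm A: U: 4>3, M: 4<9, D: 3<4.
s1 does better at U but worse at M, D; neither strategy dominates the other.

neither dominates the other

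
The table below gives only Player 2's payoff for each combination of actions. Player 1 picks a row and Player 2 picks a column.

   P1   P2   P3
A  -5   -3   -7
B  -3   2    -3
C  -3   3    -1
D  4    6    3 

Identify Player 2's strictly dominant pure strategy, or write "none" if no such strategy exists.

P2

P2 vs P1: A: -3>-5, B: 2>-3, C: 3>-3, D: 6>4.
P2 vs P3: A: -3>-7, B: 2>-3, C: 3>-1, D: 6>3.
P2 strictly beats every other strategy against every opponent action, so it is strictly dominant.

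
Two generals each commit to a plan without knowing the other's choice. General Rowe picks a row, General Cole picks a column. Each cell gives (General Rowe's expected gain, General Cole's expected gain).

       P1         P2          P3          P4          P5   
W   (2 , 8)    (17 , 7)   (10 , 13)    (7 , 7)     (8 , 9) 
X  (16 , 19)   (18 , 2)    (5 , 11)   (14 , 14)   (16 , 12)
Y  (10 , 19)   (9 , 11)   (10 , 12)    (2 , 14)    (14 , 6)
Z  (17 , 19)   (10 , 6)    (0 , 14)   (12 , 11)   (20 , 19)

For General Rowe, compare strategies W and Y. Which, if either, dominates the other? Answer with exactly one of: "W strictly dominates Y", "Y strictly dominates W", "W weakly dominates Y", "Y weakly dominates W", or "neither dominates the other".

Compare W to Y across each opponent action: P1: 2<10, P2: 17>9, P3: 10=10, P4: 7>2, P5: 8<14.
W does better at P2, P4 but worse at P1, P5; neither strategy dominates the other.

neither dominates the other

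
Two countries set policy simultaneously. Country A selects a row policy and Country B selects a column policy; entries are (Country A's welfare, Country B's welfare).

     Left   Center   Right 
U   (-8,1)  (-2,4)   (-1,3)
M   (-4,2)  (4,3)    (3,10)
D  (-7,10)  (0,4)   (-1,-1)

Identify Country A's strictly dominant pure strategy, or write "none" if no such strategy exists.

M vs U: Left: -4>-8, Center: 4>-2, Right: 3>-1.
M vs D: Left: -4>-7, Center: 4>0, Right: 3>-1.
M strictly beats every other strategy against every opponent action, so it is strictly dominant.

M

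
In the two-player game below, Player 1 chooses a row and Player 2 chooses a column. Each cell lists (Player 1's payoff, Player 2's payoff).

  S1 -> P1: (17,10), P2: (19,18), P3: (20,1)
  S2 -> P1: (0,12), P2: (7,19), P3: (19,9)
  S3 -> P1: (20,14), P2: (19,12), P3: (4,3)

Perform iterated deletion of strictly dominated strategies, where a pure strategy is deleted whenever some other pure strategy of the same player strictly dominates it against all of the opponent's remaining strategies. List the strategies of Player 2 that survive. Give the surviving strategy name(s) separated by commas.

P1, P2

For Player 1, S1 strictly dominates S2 on the remaining columns (P1: 17>0, P2: 19>7, P3: 20>19); eliminate S2.
Column P3 is eliminated: P1 beats it against every remaining row (S1: 10>1, S3: 14>3).
Among the remaining strategies, none is strictly dominated by another pure strategy of the same player, so the elimination stops.
Surviving strategies — Player 1: {S1, S3}; Player 2: {P1, P2}.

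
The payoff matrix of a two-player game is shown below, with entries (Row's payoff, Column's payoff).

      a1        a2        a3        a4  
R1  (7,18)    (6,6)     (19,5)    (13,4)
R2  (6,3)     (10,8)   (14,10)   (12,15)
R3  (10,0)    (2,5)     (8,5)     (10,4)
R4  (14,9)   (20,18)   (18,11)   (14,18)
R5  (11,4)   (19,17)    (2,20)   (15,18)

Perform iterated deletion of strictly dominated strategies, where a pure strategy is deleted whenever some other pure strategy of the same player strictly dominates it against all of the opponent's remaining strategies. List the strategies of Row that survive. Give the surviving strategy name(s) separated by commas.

R1, R4, R5

For Row, R4 strictly dominates R2 on the remaining columns (a1: 14>6, a2: 20>10, a3: 18>14, a4: 14>12); eliminate R2.
Row R3 is eliminated: R4 beats it against every remaining column (a1: 14>10, a2: 20>2, a3: 18>8, a4: 14>10).
Among the remaining strategies, none is strictly dominated by another pure strategy of the same player, so the elimination stops.
Surviving strategies — Row: {R1, R4, R5}; Column: {a1, a2, a3, a4}.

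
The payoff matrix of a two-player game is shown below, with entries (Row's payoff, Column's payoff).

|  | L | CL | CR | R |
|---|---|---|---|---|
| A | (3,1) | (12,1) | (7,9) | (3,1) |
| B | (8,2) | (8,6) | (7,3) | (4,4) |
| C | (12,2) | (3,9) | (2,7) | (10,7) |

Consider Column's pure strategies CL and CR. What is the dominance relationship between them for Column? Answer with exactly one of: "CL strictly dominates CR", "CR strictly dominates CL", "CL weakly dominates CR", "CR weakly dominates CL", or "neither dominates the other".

Compare CL to CR across each choice by Row: A: 1<9, B: 6>3, C: 9>7.
CL does better at B, C but worse at A; neither strategy dominates the other.

neither dominates the other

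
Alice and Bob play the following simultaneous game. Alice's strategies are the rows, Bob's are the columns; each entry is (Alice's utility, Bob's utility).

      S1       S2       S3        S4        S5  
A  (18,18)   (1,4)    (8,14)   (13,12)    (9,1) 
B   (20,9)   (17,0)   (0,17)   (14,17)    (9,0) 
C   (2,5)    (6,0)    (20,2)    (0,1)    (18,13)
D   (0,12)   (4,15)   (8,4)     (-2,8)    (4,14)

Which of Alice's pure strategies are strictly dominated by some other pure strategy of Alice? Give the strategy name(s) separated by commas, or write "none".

A is not dominated — it holds its own against B at S3 (8>0); C at S1 (18>2); D at S1 (18>0).
B: no other strategy beats it everywhere (A at S1 (20>18); C at S1 (20>2); D at S1 (20>0)).
C: no other strategy beats it everywhere (A at S2 (6>1); B at S3 (20>0); D at S1 (2>0)).
D is strictly dominated by C (S1: 2>0, S2: 6>4, S3: 20>8, S4: 0>-2, S5: 18>4).

D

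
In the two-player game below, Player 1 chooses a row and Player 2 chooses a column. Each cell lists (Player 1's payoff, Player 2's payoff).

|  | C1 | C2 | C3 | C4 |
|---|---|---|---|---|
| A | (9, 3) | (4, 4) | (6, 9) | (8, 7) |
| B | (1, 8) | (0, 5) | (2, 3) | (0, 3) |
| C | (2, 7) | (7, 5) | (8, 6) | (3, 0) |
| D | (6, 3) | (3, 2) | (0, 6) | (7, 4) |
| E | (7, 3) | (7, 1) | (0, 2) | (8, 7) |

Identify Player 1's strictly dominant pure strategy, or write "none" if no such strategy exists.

A fails to dominate C at C2 (4<7).
B fails to dominate A at C1 (1<9).
C fails to dominate A at C1 (2<9).
D fails to dominate A at C1 (6<9).
E fails to dominate A at C1 (7<9).
No single strategy dominates all the others.

none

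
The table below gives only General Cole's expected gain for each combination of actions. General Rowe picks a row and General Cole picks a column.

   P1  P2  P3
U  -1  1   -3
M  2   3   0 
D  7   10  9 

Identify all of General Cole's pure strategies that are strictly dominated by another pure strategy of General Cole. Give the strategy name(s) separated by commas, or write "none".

P2 strictly dominates P1 — U: 1>-1, M: 3>2, D: 10>7.
P2: no other strategy beats it everywhere (P1 at U (1>-1); P3 at U (1>-3)).
P3: dominated, since P2 does at least as well everywhere (U: 1>-3, M: 3>0, D: 10>9).

P1, P3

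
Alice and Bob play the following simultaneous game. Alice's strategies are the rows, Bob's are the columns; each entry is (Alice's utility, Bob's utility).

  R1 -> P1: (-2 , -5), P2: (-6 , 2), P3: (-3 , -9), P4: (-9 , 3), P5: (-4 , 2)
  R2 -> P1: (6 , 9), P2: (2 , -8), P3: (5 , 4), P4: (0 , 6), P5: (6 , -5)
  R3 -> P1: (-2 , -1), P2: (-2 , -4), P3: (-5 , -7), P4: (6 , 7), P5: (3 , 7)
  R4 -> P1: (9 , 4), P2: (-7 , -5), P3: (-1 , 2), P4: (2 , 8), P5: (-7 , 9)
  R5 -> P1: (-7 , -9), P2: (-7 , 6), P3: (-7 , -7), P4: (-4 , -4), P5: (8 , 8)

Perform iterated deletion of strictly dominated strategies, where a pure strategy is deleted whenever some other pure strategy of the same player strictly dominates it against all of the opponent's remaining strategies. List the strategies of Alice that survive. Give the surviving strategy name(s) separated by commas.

R2, R3, R4, R5

Alice's strategy R1 is strictly dominated by R2 (P1: 6>-2, P2: 2>-6, P3: 5>-3, P4: 0>-9, P5: 6>-4) and is removed.
Bob's strategy P2 is strictly dominated by P5 (R2: -5>-8, R3: 7>-4, R4: 9>-5, R5: 8>6) and is removed.
Column P3 is eliminated: P4 beats it against every remaining row (R2: 6>4, R3: 7>-7, R4: 8>2, R5: -4>-7).
Among the remaining strategies, none is strictly dominated by another pure strategy of the same player, so the elimination stops.
Surviving strategies — Alice: {R2, R3, R4, R5}; Bob: {P1, P4, P5}.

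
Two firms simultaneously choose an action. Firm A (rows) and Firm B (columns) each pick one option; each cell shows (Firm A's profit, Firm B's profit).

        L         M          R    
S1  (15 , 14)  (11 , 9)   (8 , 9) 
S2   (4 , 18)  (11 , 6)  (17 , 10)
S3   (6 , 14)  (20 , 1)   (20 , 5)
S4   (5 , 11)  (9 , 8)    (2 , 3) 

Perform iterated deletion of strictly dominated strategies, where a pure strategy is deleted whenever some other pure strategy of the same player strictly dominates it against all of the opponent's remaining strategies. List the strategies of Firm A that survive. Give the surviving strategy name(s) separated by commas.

S1

For Firm A, S3 strictly dominates S2 on the remaining columns (L: 6>4, M: 20>11, R: 20>17); eliminate S2.
Row S4 is eliminated: S1 beats it against every remaining column (L: 15>5, M: 11>9, R: 8>2).
Firm B's strategy M is strictly dominated by L (S1: 14>9, S3: 14>1) and is removed.
Column R is eliminated: L beats it against every remaining row (S1: 14>9, S3: 14>5).
Row S3 is eliminated: S1 beats it against every remaining column (L: 15>6).
Among the remaining strategies, none is strictly dominated by another pure strategy of the same player, so the elimination stops.
Surviving strategies — Firm A: {S1}; Firm B: {L}.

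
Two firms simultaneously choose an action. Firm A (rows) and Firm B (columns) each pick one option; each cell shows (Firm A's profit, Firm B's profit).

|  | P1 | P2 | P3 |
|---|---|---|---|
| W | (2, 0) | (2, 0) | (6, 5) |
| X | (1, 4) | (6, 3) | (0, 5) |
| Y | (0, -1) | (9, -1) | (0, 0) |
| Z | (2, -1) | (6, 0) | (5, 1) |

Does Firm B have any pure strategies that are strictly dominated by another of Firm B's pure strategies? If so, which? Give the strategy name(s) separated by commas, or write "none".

P1, P2

P3 strictly dominates P1 — W: 5>0, X: 5>4, Y: 0>-1, Z: 1>-1.
P2 is strictly dominated by P3 (W: 5>0, X: 5>3, Y: 0>-1, Z: 1>0).
P3 is not dominated — it holds its own against P1 at W (5>0); P2 at W (5>0).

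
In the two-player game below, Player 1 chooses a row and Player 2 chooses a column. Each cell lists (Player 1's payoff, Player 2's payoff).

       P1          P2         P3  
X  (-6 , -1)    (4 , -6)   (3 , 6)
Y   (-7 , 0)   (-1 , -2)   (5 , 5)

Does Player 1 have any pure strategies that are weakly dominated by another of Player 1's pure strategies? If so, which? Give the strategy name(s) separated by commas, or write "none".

none

Nothing dominates X: Y at P1 (-6>-7).
Y: no other strategy beats it everywhere (X at P3 (5>3)).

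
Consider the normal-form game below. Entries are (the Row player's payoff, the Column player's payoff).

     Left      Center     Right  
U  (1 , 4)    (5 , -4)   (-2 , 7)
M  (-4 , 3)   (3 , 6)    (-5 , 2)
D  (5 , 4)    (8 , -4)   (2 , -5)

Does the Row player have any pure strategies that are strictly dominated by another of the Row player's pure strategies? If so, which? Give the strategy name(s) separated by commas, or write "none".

U, M

U is strictly dominated by D (Left: 5>1, Center: 8>5, Right: 2>-2).
U strictly dominates M — Left: 1>-4, Center: 5>3, Right: -2>-5.
D is not dominated — it holds its own against U at Left (5>1); M at Left (5>-4).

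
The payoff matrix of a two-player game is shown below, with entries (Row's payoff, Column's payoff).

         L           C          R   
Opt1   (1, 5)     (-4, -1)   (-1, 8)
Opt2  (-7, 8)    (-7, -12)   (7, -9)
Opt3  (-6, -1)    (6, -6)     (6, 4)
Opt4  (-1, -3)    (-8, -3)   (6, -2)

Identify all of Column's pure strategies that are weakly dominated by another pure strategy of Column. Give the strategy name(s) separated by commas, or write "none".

C

L: no other strategy beats it everywhere (C at Opt1 (5>-1); R at Opt2 (8>-9)).
L weakly dominates C — Opt1: 5>-1, Opt2: 8>-12, Opt3: -1>-6, Opt4: -3=-3.
R: no other strategy beats it everywhere (L at Opt1 (8>5); C at Opt1 (8>-1)).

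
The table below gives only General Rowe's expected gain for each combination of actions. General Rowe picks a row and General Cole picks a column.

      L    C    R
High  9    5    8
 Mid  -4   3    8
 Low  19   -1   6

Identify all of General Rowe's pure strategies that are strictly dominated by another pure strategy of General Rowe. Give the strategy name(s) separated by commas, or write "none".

High is not dominated — it holds its own against Mid at L (9>-4); Low at C (5>-1).
Mid is not dominated — it holds its own against High at R (8=8); Low at C (3>-1).
Nothing dominates Low: High at L (19>9); Mid at L (19>-4).

none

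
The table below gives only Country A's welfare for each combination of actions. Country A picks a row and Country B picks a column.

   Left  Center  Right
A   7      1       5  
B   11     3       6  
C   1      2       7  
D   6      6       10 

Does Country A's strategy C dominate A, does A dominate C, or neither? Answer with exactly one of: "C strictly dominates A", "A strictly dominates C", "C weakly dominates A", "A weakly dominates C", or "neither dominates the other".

Compare C to A across each opponent action: Left: 1<7, Center: 2>1, Right: 7>5.
C does better at Center, Right but worse at Left; neither strategy dominates the other.

neither dominates the other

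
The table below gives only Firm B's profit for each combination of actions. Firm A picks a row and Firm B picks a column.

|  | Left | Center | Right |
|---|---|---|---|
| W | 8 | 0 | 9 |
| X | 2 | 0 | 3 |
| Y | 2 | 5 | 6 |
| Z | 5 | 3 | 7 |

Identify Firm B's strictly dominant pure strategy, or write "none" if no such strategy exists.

Right vs Left: W: 9>8, X: 3>2, Y: 6>2, Z: 7>5.
Right vs Center: W: 9>0, X: 3>0, Y: 6>5, Z: 7>3.
Right strictly beats every other strategy against every opponent action, so it is strictly dominant.

Right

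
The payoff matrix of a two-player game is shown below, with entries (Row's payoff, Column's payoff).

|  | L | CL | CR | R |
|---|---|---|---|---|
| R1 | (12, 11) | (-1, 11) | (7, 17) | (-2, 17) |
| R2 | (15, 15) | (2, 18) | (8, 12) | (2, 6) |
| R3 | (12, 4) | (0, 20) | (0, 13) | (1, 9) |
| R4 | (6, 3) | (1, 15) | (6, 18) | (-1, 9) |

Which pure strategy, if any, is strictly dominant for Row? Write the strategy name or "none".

R2 vs R1: L: 15>12, CL: 2>-1, CR: 8>7, R: 2>-2.
R2 vs R3: L: 15>12, CL: 2>0, CR: 8>0, R: 2>1.
R2 vs R4: L: 15>6, CL: 2>1, CR: 8>6, R: 2>-1.
R2 strictly beats every other strategy against every opponent action, so it is strictly dominant.

R2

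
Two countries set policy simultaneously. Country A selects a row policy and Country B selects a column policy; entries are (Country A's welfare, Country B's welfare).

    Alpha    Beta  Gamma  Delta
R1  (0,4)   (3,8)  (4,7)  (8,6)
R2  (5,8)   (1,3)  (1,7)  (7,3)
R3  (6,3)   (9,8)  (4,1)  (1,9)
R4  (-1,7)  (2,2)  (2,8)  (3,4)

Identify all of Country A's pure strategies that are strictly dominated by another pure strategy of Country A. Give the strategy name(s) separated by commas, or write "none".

R4

Nothing dominates R1: R2 at Beta (3>1); R3 at Gamma (4=4); R4 at Alpha (0>-1).
Nothing dominates R2: R1 at Alpha (5>0); R3 at Delta (7>1); R4 at Alpha (5>-1).
R3: no other strategy beats it everywhere (R1 at Alpha (6>0); R2 at Alpha (6>5); R4 at Alpha (6>-1)).
R1 strictly dominates R4 — Alpha: 0>-1, Beta: 3>2, Gamma: 4>2, Delta: 8>3.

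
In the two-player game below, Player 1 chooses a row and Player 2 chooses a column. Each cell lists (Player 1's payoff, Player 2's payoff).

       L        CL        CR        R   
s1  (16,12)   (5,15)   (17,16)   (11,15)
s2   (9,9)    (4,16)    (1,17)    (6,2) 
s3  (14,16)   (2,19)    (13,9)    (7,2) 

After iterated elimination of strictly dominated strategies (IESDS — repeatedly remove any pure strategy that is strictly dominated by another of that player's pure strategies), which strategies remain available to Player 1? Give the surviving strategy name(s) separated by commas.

Player 1's strategy s2 is strictly dominated by s1 (L: 16>9, CL: 5>4, CR: 17>1, R: 11>6) and is removed.
Row s3 is eliminated: s1 beats it against every remaining column (L: 16>14, CL: 5>2, CR: 17>13, R: 11>7).
For Player 2, CL strictly dominates L on the remaining rows (s1: 15>12); eliminate L.
Column CL is eliminated: CR beats it against every remaining row (s1: 16>15).
Player 2's strategy R is strictly dominated by CR (s1: 16>15) and is removed.
Among the remaining strategies, none is strictly dominated by another pure strategy of the same player, so the elimination stops.
Surviving strategies — Player 1: {s1}; Player 2: {CR}.

s1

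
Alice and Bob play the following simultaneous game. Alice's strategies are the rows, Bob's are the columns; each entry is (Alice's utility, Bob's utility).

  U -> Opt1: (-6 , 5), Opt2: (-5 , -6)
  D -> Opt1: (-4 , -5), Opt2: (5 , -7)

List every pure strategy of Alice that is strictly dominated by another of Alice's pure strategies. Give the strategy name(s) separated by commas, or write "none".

U

U is strictly dominated by D (Opt1: -4>-6, Opt2: 5>-5).
D: no other strategy beats it everywhere (U at Opt1 (-4>-6)).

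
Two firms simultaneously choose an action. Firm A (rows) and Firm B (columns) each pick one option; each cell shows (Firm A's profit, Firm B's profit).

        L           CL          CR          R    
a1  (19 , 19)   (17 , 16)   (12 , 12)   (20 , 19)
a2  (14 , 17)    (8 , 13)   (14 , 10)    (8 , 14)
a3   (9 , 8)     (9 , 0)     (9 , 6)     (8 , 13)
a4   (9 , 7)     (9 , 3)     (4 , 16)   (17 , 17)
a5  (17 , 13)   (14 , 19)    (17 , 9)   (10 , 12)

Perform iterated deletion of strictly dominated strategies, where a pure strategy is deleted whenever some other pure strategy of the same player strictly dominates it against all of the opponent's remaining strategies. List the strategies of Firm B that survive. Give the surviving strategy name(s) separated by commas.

L, R

Firm A's strategy a2 is strictly dominated by a5 (L: 17>14, CL: 14>8, CR: 17>14, R: 10>8) and is removed.
Row a3 is eliminated: a1 beats it against every remaining column (L: 19>9, CL: 17>9, CR: 12>9, R: 20>8).
Row a4 is eliminated: a1 beats it against every remaining column (L: 19>9, CL: 17>9, CR: 12>4, R: 20>17).
Firm B's strategy CR is strictly dominated by L (a1: 19>12, a5: 13>9) and is removed.
Firm A's strategy a5 is strictly dominated by a1 (L: 19>17, CL: 17>14, R: 20>10) and is removed.
Column CL is eliminated: L beats it against every remaining row (a1: 19>16).
Among the remaining strategies, none is strictly dominated by another pure strategy of the same player, so the elimination stops.
Surviving strategies — Firm A: {a1}; Firm B: {L, R}.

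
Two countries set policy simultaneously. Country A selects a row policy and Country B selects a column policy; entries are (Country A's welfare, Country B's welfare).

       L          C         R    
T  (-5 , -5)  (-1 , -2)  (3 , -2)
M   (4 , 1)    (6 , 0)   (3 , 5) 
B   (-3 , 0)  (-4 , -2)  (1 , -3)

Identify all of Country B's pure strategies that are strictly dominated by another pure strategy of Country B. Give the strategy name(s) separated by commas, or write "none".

none

Nothing dominates L: C at M (1>0); R at B (0>-3).
C: no other strategy beats it everywhere (L at T (-2>-5); R at T (-2=-2)).
Nothing dominates R: L at T (-2>-5); C at T (-2=-2).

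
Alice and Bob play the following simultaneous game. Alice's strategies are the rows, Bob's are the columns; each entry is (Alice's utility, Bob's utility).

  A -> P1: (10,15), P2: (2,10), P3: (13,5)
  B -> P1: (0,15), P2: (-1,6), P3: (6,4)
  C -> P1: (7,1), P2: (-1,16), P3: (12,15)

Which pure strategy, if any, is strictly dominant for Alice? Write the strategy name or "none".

A vs B: P1: 10>0, P2: 2>-1, P3: 13>6.
A vs C: P1: 10>7, P2: 2>-1, P3: 13>12.
A strictly beats every other strategy against every opponent action, so it is strictly dominant.

A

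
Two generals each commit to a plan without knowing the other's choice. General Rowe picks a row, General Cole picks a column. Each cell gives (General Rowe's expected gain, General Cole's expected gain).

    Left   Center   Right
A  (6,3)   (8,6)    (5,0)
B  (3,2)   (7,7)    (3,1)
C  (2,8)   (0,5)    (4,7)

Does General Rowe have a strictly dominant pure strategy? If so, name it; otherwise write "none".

A

A vs B: Left: 6>3, Center: 8>7, Right: 5>3.
A vs C: Left: 6>2, Center: 8>0, Right: 5>4.
A strictly beats every other strategy against every opponent action, so it is strictly dominant.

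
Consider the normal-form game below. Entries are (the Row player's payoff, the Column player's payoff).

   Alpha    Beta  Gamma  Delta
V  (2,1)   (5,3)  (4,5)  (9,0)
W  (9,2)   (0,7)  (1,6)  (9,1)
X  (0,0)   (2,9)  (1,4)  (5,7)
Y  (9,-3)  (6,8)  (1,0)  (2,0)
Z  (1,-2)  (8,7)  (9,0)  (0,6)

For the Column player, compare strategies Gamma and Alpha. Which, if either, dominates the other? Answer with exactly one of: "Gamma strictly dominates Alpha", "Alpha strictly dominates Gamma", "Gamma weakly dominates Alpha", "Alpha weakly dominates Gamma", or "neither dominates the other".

Compare Gamma to Alpha across each opponent action: V: 5>1, W: 6>2, X: 4>0, Y: 0>-3, Z: 0>-2.
Gamma gives a strictly higher payoff against each opponent action, so Gamma strictly dominates Alpha.

Gamma strictly dominates Alpha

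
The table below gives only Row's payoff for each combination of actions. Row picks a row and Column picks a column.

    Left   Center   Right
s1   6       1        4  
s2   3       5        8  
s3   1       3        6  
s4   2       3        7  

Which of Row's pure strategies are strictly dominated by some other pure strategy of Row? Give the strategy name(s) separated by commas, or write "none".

s3, s4

Nothing dominates s1: s2 at Left (6>3); s3 at Left (6>1); s4 at Left (6>2).
s2: no other strategy beats it everywhere (s1 at Center (5>1); s3 at Left (3>1); s4 at Left (3>2)).
s3 is strictly dominated by s2 (Left: 3>1, Center: 5>3, Right: 8>6).
s4 is strictly dominated by s2 (Left: 3>2, Center: 5>3, Right: 8>7).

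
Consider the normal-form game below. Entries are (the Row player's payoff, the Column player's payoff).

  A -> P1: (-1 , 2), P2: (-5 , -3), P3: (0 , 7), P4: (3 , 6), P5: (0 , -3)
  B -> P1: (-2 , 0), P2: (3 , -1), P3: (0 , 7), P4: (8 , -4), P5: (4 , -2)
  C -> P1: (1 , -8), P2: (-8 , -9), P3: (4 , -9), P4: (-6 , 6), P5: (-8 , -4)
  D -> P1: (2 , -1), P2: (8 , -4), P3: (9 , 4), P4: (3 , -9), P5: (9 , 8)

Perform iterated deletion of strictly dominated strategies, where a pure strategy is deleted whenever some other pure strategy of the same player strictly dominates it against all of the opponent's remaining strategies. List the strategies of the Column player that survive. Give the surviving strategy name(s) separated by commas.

P5

For the Row player, D strictly dominates C on the remaining columns (P1: 2>1, P2: 8>-8, P3: 9>4, P4: 3>-6, P5: 9>-8); eliminate C.
The Column player's strategy P1 is strictly dominated by P3 (A: 7>2, B: 7>0, D: 4>-1) and is removed.
Column P2 is eliminated: P3 beats it against every remaining row (A: 7>-3, B: 7>-1, D: 4>-4).
Column P4 is eliminated: P3 beats it against every remaining row (A: 7>6, B: 7>-4, D: 4>-9).
The Row player's strategy A is strictly dominated by D (P3: 9>0, P5: 9>0) and is removed.
Row B is eliminated: D beats it against every remaining column (P3: 9>0, P5: 9>4).
Column P3 is eliminated: P5 beats it against every remaining row (D: 8>4).
Among the remaining strategies, none is strictly dominated by another pure strategy of the same player, so the elimination stops.
Surviving strategies — the Row player: {D}; the Column player: {P5}.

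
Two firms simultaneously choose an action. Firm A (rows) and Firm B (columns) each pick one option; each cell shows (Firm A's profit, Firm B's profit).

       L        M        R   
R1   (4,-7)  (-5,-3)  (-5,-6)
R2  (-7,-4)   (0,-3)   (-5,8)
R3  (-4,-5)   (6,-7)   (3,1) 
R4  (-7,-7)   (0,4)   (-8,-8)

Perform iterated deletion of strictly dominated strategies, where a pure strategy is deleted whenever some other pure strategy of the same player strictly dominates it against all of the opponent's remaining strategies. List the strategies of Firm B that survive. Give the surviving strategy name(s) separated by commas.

For Firm A, R3 strictly dominates R2 on the remaining columns (L: -4>-7, M: 6>0, R: 3>-5); eliminate R2.
Row R4 is eliminated: R3 beats it against every remaining column (L: -4>-7, M: 6>0, R: 3>-8).
Firm B's strategy L is strictly dominated by R (R1: -6>-7, R3: 1>-5) and is removed.
Firm A's strategy R1 is strictly dominated by R3 (M: 6>-5, R: 3>-5) and is removed.
Firm B's strategy M is strictly dominated by R (R3: 1>-7) and is removed.
Among the remaining strategies, none is strictly dominated by another pure strategy of the same player, so the elimination stops.
Surviving strategies — Firm A: {R3}; Firm B: {R}.

R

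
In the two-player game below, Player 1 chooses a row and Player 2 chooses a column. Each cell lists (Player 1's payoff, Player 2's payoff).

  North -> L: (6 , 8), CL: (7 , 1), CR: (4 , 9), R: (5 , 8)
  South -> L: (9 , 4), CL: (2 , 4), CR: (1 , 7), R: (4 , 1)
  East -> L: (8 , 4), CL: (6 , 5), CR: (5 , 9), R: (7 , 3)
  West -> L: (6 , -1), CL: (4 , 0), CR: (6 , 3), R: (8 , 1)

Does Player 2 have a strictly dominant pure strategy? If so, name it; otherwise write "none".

CR

CR vs L: North: 9>8, South: 7>4, East: 9>4, West: 3>-1.
CR vs CL: North: 9>1, South: 7>4, East: 9>5, West: 3>0.
CR vs R: North: 9>8, South: 7>1, East: 9>3, West: 3>1.
CR strictly beats every other strategy against every opponent action, so it is strictly dominant.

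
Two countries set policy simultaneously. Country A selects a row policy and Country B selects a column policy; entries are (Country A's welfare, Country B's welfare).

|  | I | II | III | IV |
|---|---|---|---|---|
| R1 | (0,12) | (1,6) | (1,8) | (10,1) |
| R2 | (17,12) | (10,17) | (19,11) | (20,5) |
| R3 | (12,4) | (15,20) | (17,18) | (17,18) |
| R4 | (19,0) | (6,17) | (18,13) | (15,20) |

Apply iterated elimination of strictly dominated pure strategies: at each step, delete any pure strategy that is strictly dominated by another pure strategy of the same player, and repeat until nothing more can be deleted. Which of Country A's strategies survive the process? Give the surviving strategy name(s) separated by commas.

Row R1 is eliminated: R2 beats it against every remaining column (I: 17>0, II: 10>1, III: 19>1, IV: 20>10).
For Country B, II strictly dominates I on the remaining rows (R2: 17>12, R3: 20>4, R4: 17>0); eliminate I.
Country A's strategy R4 is strictly dominated by R2 (II: 10>6, III: 19>18, IV: 20>15) and is removed.
Column III is eliminated: II beats it against every remaining row (R2: 17>11, R3: 20>18).
Column IV is eliminated: II beats it against every remaining row (R2: 17>5, R3: 20>18).
Country A's strategy R2 is strictly dominated by R3 (II: 15>10) and is removed.
Among the remaining strategies, none is strictly dominated by another pure strategy of the same player, so the elimination stops.
Surviving strategies — Country A: {R3}; Country B: {II}.

R3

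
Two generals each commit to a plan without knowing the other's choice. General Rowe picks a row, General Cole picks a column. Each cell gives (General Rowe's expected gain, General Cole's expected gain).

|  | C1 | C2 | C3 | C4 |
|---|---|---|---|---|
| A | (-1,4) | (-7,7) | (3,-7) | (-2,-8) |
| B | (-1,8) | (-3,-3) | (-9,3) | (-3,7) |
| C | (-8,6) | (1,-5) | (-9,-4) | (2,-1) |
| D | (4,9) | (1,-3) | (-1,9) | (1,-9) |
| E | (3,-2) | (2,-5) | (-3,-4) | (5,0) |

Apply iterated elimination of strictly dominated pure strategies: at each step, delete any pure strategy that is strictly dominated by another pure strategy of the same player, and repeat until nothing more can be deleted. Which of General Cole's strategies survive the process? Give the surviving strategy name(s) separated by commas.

For General Rowe, D strictly dominates B on the remaining columns (C1: 4>-1, C2: 1>-3, C3: -1>-9, C4: 1>-3); eliminate B.
General Rowe's strategy C is strictly dominated by E (C1: 3>-8, C2: 2>1, C3: -3>-9, C4: 5>2) and is removed.
Among the remaining strategies, none is strictly dominated by another pure strategy of the same player, so the elimination stops.
Surviving strategies — General Rowe: {A, D, E}; General Cole: {C1, C2, C3, C4}.

C1, C2, C3, C4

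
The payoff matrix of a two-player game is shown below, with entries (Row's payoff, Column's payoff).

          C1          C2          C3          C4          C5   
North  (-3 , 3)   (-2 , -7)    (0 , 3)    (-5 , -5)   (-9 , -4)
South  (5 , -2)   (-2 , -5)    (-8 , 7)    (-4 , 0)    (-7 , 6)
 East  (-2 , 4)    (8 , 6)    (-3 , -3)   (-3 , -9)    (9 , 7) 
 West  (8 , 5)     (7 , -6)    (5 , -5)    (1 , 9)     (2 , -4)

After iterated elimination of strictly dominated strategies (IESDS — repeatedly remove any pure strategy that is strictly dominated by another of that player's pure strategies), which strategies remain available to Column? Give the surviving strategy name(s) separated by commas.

C1, C4, C5

Row North is eliminated: West beats it against every remaining column (C1: 8>-3, C2: 7>-2, C3: 5>0, C4: 1>-5, C5: 2>-9).
Row's strategy South is strictly dominated by West (C1: 8>5, C2: 7>-2, C3: 5>-8, C4: 1>-4, C5: 2>-7) and is removed.
Column's strategy C2 is strictly dominated by C5 (East: 7>6, West: -4>-6) and is removed.
Column C3 is eliminated: C1 beats it against every remaining row (East: 4>-3, West: 5>-5).
Among the remaining strategies, none is strictly dominated by another pure strategy of the same player, so the elimination stops.
Surviving strategies — Row: {East, West}; Column: {C1, C4, C5}.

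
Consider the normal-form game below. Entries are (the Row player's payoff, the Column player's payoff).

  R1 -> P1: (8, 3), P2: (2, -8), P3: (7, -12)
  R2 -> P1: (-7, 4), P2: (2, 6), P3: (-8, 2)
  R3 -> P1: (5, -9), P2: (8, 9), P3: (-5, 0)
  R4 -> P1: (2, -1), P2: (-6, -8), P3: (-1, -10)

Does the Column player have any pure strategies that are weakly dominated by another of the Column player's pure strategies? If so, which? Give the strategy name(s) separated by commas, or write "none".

P1 is not dominated — it holds its own against P2 at R1 (3>-8); P3 at R1 (3>-12).
P2: no other strategy beats it everywhere (P1 at R2 (6>4); P3 at R1 (-8>-12)).
P3: dominated, since P2 does at least as well everywhere (R1: -8>-12, R2: 6>2, R3: 9>0, R4: -8>-10).

P3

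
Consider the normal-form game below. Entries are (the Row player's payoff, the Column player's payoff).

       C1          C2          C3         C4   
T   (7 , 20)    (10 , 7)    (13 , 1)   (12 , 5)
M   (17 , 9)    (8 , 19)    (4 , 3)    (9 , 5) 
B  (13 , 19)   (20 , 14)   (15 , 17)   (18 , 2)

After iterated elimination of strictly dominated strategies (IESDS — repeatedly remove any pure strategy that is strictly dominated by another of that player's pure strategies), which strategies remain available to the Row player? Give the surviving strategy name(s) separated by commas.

M, B

For the Row player, B strictly dominates T on the remaining columns (C1: 13>7, C2: 20>10, C3: 15>13, C4: 18>12); eliminate T.
For the Column player, C1 strictly dominates C3 on the remaining rows (M: 9>3, B: 19>17); eliminate C3.
The Column player's strategy C4 is strictly dominated by C1 (M: 9>5, B: 19>2) and is removed.
Among the remaining strategies, none is strictly dominated by another pure strategy of the same player, so the elimination stops.
Surviving strategies — the Row player: {M, B}; the Column player: {C1, C2}.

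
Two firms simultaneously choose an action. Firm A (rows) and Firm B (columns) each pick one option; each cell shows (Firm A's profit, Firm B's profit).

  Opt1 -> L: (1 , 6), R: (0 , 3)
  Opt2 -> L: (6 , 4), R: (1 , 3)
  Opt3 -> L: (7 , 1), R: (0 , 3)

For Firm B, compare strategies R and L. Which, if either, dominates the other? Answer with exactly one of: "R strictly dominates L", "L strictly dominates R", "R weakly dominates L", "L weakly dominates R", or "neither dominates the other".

R's payoffs vs L's, by Firm A's action — Opt1: 3<6, Opt2: 3<4, Opt3: 3>1.
R does better at Opt3 but worse at Opt1, Opt2; neither strategy dominates the other.

neither dominates the other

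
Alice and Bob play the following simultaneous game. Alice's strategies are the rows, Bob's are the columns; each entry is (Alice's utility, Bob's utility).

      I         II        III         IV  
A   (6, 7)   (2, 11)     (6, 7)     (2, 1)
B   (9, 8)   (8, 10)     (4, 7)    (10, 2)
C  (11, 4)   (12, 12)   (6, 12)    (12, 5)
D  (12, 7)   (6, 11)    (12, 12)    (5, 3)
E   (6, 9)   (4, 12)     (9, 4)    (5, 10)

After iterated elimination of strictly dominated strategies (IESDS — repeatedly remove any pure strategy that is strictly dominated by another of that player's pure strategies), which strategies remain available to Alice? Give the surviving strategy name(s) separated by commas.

C, D

Alice's strategy A is strictly dominated by D (I: 12>6, II: 6>2, III: 12>6, IV: 5>2) and is removed.
For Alice, C strictly dominates B on the remaining columns (I: 11>9, II: 12>8, III: 6>4, IV: 12>10); eliminate B.
Column I is eliminated: II beats it against every remaining row (C: 12>4, D: 11>7, E: 12>9).
Column IV is eliminated: II beats it against every remaining row (C: 12>5, D: 11>3, E: 12>10).
Alice's strategy E is strictly dominated by D (II: 6>4, III: 12>9) and is removed.
Among the remaining strategies, none is strictly dominated by another pure strategy of the same player, so the elimination stops.
Surviving strategies — Alice: {C, D}; Bob: {II, III}.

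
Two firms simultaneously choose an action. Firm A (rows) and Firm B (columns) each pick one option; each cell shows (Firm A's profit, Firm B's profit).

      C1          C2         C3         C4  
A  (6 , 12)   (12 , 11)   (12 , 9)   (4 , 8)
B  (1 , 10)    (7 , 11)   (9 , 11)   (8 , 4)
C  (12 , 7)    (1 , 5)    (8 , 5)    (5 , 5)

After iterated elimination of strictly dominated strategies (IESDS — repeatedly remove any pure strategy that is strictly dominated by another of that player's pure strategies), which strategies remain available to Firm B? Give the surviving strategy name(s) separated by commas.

C1

Firm B's strategy C4 is strictly dominated by C1 (A: 12>8, B: 10>4, C: 7>5) and is removed.
Firm A's strategy B is strictly dominated by A (C1: 6>1, C2: 12>7, C3: 12>9) and is removed.
Column C2 is eliminated: C1 beats it against every remaining row (A: 12>11, C: 7>5).
For Firm B, C1 strictly dominates C3 on the remaining rows (A: 12>9, C: 7>5); eliminate C3.
For Firm A, C strictly dominates A on the remaining columns (C1: 12>6); eliminate A.
Among the remaining strategies, none is strictly dominated by another pure strategy of the same player, so the elimination stops.
Surviving strategies — Firm A: {C}; Firm B: {C1}.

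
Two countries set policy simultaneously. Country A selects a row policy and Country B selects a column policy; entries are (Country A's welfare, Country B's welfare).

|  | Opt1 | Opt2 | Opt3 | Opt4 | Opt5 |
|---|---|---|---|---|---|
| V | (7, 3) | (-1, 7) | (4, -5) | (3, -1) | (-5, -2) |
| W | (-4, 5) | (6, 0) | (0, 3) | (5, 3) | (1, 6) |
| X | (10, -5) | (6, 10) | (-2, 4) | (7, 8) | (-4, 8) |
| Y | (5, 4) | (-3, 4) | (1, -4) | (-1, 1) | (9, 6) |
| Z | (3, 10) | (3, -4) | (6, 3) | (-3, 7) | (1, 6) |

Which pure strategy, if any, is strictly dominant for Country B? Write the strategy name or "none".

Opt1 fails to dominate Opt2 at V (3<7).
Opt2 fails to dominate Opt1 at W (0<5).
Opt3 fails to dominate Opt1 at V (-5<3).
Opt4 fails to dominate Opt1 at V (-1<3).
Opt5 fails to dominate Opt1 at V (-2<3).
No single strategy dominates all the others.

none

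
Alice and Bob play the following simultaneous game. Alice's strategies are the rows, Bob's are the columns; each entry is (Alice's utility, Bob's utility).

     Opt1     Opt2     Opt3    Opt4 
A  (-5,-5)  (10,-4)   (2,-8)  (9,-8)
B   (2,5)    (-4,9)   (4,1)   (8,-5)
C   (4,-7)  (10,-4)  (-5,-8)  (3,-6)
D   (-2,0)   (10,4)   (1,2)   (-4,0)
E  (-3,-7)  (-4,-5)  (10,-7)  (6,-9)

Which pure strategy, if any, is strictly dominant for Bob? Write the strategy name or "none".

Opt2

Opt2 vs Opt1: A: -4>-5, B: 9>5, C: -4>-7, D: 4>0, E: -5>-7.
Opt2 vs Opt3: A: -4>-8, B: 9>1, C: -4>-8, D: 4>2, E: -5>-7.
Opt2 vs Opt4: A: -4>-8, B: 9>-5, C: -4>-6, D: 4>0, E: -5>-9.
Opt2 strictly beats every other strategy against every opponent action, so it is strictly dominant.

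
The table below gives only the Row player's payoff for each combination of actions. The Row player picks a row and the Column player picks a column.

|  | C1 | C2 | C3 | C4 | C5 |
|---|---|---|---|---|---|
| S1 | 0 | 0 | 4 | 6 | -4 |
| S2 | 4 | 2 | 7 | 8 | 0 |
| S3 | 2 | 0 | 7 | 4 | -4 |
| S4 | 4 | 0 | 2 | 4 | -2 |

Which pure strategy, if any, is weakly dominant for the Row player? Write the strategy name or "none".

S2

S2 vs S1: C1: 4>0, C2: 2>0, C3: 7>4, C4: 8>6, C5: 0>-4.
S2 vs S3: C1: 4>2, C2: 2>0, C3: 7=7, C4: 8>4, C5: 0>-4.
S2 vs S4: C1: 4=4, C2: 2>0, C3: 7>2, C4: 8>4, C5: 0>-2.
S2 is at least as good as every other strategy against every opponent action, so it is weakly dominant.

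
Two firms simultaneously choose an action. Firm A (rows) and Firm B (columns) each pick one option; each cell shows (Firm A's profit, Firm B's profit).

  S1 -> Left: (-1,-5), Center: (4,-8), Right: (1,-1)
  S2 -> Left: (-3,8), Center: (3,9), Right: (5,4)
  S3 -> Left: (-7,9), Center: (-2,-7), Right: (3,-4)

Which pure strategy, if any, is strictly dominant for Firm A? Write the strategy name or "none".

S1 fails to dominate S2 at Right (1<5).
S2 fails to dominate S1 at Left (-3<-1).
S3 fails to dominate S1 at Left (-7<-1).
No single strategy dominates all the others.

none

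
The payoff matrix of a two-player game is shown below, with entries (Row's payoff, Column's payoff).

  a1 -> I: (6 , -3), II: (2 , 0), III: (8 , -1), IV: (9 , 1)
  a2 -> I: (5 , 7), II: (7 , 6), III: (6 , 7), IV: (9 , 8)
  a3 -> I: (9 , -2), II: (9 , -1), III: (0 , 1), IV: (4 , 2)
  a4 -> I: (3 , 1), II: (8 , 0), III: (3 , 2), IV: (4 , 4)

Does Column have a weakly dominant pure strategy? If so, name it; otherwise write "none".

IV vs I: a1: 1>-3, a2: 8>7, a3: 2>-2, a4: 4>1.
IV vs II: a1: 1>0, a2: 8>6, a3: 2>-1, a4: 4>0.
IV vs III: a1: 1>-1, a2: 8>7, a3: 2>1, a4: 4>2.
IV is at least as good as every other strategy against every opponent action, so it is weakly dominant.

IV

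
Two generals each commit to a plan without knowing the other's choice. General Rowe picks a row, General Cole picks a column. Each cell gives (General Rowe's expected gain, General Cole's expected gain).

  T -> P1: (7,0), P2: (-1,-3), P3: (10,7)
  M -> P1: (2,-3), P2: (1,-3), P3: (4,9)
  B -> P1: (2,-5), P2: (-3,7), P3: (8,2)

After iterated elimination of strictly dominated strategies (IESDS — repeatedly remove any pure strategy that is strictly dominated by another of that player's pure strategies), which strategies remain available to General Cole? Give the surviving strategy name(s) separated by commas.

P3

For General Rowe, T strictly dominates B on the remaining columns (P1: 7>2, P2: -1>-3, P3: 10>8); eliminate B.
For General Cole, P3 strictly dominates P1 on the remaining rows (T: 7>0, M: 9>-3); eliminate P1.
Column P2 is eliminated: P3 beats it against every remaining row (T: 7>-3, M: 9>-3).
General Rowe's strategy M is strictly dominated by T (P3: 10>4) and is removed.
Among the remaining strategies, none is strictly dominated by another pure strategy of the same player, so the elimination stops.
Surviving strategies — General Rowe: {T}; General Cole: {P3}.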